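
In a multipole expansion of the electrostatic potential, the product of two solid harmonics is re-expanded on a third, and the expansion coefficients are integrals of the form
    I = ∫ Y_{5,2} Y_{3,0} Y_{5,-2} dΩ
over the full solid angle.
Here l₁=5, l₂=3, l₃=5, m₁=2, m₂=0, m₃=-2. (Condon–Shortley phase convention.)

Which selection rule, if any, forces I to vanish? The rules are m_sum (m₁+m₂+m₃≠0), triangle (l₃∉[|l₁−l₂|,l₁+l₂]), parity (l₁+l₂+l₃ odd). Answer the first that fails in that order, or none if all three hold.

parity

m₁+m₂+m₃ = 2 + 0 − 2 = 0  ✓
triangle: |5−3|=2 ≤ l₃=5 ≤ 5+3=8  ✓
parity: l₁+l₂+l₃ = 13 is odd  ✗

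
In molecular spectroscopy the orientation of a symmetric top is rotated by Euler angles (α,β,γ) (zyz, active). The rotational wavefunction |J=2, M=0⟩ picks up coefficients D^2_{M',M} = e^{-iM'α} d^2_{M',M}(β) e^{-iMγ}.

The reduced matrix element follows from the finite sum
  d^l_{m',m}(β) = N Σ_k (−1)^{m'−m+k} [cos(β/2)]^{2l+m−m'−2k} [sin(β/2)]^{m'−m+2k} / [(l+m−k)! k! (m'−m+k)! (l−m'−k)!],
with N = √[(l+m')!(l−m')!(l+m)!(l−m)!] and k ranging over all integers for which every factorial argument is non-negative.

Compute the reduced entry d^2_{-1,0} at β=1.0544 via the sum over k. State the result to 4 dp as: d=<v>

d=0.5259

d^2_{-1,0}(β=1.0544) via the finite sum:
Half-angle: c=0.864219, s=0.503116. N=√(1·6·2·2)=4.898979
k: max(0,(0)−(-1))=1 … min(2+(0),2−(-1))=2
  k=1: (−1)^0·4.8990/(2)·0.8642^3·0.5031^1 = +0.795454
  k=2: (−1)^1·4.8990/(2)·0.8642^1·0.5031^3 = -0.269589
d^2_{-1,0}(1.0544) = +0.795454 -0.269589 = +0.525865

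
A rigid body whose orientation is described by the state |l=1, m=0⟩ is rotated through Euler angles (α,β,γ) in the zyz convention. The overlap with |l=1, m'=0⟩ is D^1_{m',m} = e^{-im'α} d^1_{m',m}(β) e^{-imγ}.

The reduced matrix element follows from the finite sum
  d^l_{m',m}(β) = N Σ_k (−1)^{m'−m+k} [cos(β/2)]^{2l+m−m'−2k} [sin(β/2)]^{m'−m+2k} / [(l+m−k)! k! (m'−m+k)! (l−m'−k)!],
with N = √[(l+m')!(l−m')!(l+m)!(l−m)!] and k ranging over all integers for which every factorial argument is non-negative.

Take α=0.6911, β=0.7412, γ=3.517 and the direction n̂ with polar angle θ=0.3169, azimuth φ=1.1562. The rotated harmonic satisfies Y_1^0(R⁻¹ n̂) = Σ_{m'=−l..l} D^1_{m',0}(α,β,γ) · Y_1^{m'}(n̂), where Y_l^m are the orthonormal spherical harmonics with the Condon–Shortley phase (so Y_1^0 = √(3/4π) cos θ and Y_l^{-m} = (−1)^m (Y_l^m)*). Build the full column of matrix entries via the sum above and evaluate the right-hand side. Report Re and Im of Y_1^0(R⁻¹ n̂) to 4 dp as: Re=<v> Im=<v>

Need the full column D^1_{m',0} for m'=−1..1 at α=0.6911, β=0.7412, γ=3.5170.
cos(β/2)=0.932110, sin(β/2)=0.362175
d^1_{-1,0}: single k=1 term ⇒ +0.477420;  D = +0.367874+0.304300i
d^1_{0,0}: k∈[0..1] ⇒ +0.868829 -0.131171 = +0.737659;  D = +0.737659+0.000000i
d^1_{1,0}: single k=0 term ⇒ -0.477420;  D = -0.367874+0.304300i
Y_1^{m'}(θ=0.3169,φ=1.1562) and Σ D·Y over m':
  (+0.3679+0.3043i)·(+0.0434-0.0985i)  (+0.7377+0.0000i)·(+0.4643+0.0000i)  (-0.3679+0.3043i)·(-0.0434-0.0985i)
Y_1^0(R⁻¹ n̂) = +0.434357+0.000000i

Re=0.4344 Im=0.0000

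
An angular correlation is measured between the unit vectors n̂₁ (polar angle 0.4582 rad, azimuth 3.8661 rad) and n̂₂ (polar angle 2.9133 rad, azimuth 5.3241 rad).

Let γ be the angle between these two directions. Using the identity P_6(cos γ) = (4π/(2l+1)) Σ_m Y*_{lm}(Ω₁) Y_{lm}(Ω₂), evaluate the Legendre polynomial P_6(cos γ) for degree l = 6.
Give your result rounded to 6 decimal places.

Expand P_6 via completeness: Σ_{m} conj(Y_{6,m}) at Ω₁ times Y_{6,m} at Ω₂ —
  [-6]  conj(Y_{6,-6})(Ω₁) = (-0.001293, -0.003380) ; Y_{6,-6}(Ω₂) = (0.000056, -0.000033) ; Δ = (-0.000000, -0.000000)
  [-5]  conj(Y_{6,-5})(Ω₁) = (0.022532, 0.011757) ; Y_{6,-5}(Ω₂) = (-0.000080, 0.000964) ; Δ = (-0.000013, 0.000021)
  [-4]  conj(Y_{6,-4})(Ω₁) = (-0.104025, 0.025850) ; Y_{6,-4}(Ω₂) = (-0.006785, -0.005654) ; Δ = (0.000852, 0.000413)
  [-3]  conj(Y_{6,-3})(Ω₁) = (0.167610, -0.243568) ; Y_{6,-3}(Ω₂) = (0.052794, -0.014290) ; Δ = (0.005368, -0.015254)
  [-2]  conj(Y_{6,-2})(Ω₁) = (0.060938, 0.497910) ; Y_{6,-2}(Ω₂) = (-0.077393, 0.213759) ; Δ = (-0.111149, -0.025509)
  [-1]  conj(Y_{6,-1})(Ω₁) = (-0.271640, -0.240421) ; Y_{6,-1}(Ω₂) = (-0.325579, -0.464138) ; Δ = (-0.023149, 0.204355)
  [+0]  conj(Y_{6,0})(Ω₁) = (-0.262556, -0.000000) ; Y_{6,0}(Ω₂) = (0.531177, 0.000000) ; Δ = (-0.139464, -0.000000)
  [+1]  conj(Y_{6,1})(Ω₁) = (0.271640, -0.240421) ; Y_{6,1}(Ω₂) = (0.325579, -0.464138) ; Δ = (-0.023149, -0.204355)
  [+2]  conj(Y_{6,2})(Ω₁) = (0.060938, -0.497910) ; Y_{6,2}(Ω₂) = (-0.077393, -0.213759) ; Δ = (-0.111149, 0.025509)
  [+3]  conj(Y_{6,3})(Ω₁) = (-0.167610, -0.243568) ; Y_{6,3}(Ω₂) = (-0.052794, -0.014290) ; Δ = (0.005368, 0.015254)
  [+4]  conj(Y_{6,4})(Ω₁) = (-0.104025, -0.025850) ; Y_{6,4}(Ω₂) = (-0.006785, 0.005654) ; Δ = (0.000852, -0.000413)
  [+5]  conj(Y_{6,5})(Ω₁) = (-0.022532, 0.011757) ; Y_{6,5}(Ω₂) = (0.000080, 0.000964) ; Δ = (-0.000013, -0.000021)
  [+6]  conj(Y_{6,6})(Ω₁) = (-0.001293, 0.003380) ; Y_{6,6}(Ω₂) = (0.000056, 0.000033) ; Δ = (-0.000000, 0.000000)
Total Σ_m = (-0.395646, 0.000000). Multiply by 0.966644: (-0.382448, 0.000000). P_6(cos γ) = -0.382448

-0.382448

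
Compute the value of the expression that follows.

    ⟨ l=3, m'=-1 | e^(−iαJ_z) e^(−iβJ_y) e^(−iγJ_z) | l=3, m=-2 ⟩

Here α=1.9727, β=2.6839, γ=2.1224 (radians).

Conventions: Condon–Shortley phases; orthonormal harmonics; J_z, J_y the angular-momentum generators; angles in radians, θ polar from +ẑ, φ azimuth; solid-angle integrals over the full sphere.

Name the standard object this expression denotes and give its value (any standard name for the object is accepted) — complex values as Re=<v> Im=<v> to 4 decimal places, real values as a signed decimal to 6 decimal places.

Wigner D-matrix element, Re=0.0662 Im=-0.0044

This is a Wigner D-matrix element — the rotation-matrix element ⟨l m'| R(α,β,γ) |l m⟩ in the angular-momentum basis.
First d^3_{-1,-2}(β=2.6839), then the phase factors e^{-i(-1)α} and e^{-i(-2)γ}:
With c≡cos(β/2)=0.226854 and s≡sin(β/2)=0.973929, N=[2·24·1·120]^{1/2}=75.894664
Admissible k: 0..1 (factorial args all ≥0)
  k=0: (−1)^1·75.8947/(24)·0.2269^5·0.9739^1 = -0.001850
  k=1: (−1)^2·75.8947/(12)·0.2269^3·0.9739^3 = +0.068211
d^3_{-1,-2}(2.6839) = -0.001850 +0.068211 = +0.066360
Attach z-rotation phases: D = e^{-i(-1)(1.9727)}·(+0.066360)·e^{-i(-2)(2.1224)} = +0.066217-0.004356i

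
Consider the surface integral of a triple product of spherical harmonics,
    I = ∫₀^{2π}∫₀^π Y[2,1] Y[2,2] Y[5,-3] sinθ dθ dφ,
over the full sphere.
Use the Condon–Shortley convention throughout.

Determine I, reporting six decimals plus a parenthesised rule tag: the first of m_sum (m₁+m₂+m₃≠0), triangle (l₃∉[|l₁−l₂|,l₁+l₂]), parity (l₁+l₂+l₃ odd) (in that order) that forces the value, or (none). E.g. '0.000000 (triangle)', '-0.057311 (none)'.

0.000000 (triangle)

|2−2|≤5≤2+2 violated ⇒ I = 0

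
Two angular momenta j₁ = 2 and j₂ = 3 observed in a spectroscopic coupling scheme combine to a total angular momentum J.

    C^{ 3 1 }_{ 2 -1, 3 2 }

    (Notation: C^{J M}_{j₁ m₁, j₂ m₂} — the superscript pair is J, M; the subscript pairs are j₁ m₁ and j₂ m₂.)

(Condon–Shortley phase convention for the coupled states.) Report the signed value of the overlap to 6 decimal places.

√[7·2!2!4!/9! · 1!3!5!1!4!2!] = √(64)
  +(−1)^1/∏(1,1,2,4,0,0)! = -1/48  (running -1/48)
  +(−1)^2/∏(2,0,1,3,1,1)! = 1/12  (running 1/16)
⟨..|..⟩ = √(64)·(1/16) = +0.500000

+√(1/4) = +0.500000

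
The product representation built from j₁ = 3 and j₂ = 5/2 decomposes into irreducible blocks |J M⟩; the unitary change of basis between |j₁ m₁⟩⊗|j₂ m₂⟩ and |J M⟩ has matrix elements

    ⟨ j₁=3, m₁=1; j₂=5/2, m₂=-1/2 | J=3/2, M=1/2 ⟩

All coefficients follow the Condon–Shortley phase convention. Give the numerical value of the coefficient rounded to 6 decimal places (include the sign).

√[4·4!2!1!/8! · 4!2!2!3!2!1!] = √(192/35)
  +(−1)^1/∏(1,3,1,1,1,0)! = -1/6  (running -1/6)
  +(−1)^2/∏(2,2,0,0,2,1)! = 1/8  (running -1/24)
⟨..|..⟩ = √(192/35)·(-1/24) = -0.097590

−√(1/105) ≈ -0.097590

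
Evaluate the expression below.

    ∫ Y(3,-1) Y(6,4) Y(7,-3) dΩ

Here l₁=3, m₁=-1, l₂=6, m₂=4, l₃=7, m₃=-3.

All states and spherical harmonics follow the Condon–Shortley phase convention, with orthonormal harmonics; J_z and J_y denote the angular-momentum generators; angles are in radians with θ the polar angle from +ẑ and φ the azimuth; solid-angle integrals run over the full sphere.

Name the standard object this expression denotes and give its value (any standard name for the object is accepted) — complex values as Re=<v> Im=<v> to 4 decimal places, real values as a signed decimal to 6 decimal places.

Gaunt coefficient, +0.163772

This is a Gaunt coefficient — the integral of a triple product of spherical harmonics over the sphere.
Rules hold: Σm=0, L=16 even, 3≤7≤9.
N = 7·13·15 = 1365
Δ = 2!·4!·10!/17! = 1/2042040
Racah Σ t=0..2: t=0:+1/207360 t=1:−1/57600 t=2:+1/207360 = -1/129600
⇒ 3j(3 6 7; 0 0 0)² = 168/12155, sgn +1
Racah Σ t=0..2: t=0:+1/174182400 t=1:−1/2177280 t=2:+1/645120 = 191/174182400
⇒ 3j(3 6 7; -1 4 -3)² = 36481/2042040, sgn +1
4πI² = N·(3j₀)²·(3jₘ)² = 766101/2272985
I = +1·√(0.337046/4π) = 0.16377205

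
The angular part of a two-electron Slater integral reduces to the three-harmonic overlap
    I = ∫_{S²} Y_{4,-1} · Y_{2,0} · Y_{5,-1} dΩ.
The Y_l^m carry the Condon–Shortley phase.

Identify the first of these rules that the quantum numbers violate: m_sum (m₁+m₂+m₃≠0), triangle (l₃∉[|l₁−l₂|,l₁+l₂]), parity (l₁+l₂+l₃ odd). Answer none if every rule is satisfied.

azimuthal sum: -1 + 0 − 1 = -2  ✗
2 ≤ 5 ≤ 6 (triangle on l)
L = 4 + 2 + 5 = 11 (odd)

m_sum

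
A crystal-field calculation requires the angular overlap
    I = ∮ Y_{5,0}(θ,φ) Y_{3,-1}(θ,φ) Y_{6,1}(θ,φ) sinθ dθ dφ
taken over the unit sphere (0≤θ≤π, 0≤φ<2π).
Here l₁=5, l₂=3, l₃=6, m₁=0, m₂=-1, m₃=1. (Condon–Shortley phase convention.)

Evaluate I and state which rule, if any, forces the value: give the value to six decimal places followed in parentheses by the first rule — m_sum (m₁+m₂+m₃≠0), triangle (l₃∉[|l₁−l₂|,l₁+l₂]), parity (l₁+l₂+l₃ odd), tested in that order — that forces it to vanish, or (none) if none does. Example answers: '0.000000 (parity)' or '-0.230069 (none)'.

Checks pass: Σm=0; 14 even; l₃=6∈[2,8].
(2·5+1)(2·3+1)(2·6+1) = 1001
Δ: 2! 8! 4! / 15! → 1/675675
sum: t=0:+1/8640 t=1:−1/2304 t=2:+1/8640 = -7/34560
3j²(5 3 6; 0 0 0) = Δ·Π!·Σ² = 7/429  (sign -1)
sum: t=0:+1/5760 t=1:−1/3456 t=2:+1/34560 = -1/11520
3j²(5 3 6; 0 -1 1) = Δ·Π!·Σ² = 2/429  (sign +1)
combine: 4πI² = 1001·7/429·2/429 = 98/1287
take √, sign -1: I = -0.07784287
No selection rule forces the value: the integral is nonzero (none).

-0.077843 (none)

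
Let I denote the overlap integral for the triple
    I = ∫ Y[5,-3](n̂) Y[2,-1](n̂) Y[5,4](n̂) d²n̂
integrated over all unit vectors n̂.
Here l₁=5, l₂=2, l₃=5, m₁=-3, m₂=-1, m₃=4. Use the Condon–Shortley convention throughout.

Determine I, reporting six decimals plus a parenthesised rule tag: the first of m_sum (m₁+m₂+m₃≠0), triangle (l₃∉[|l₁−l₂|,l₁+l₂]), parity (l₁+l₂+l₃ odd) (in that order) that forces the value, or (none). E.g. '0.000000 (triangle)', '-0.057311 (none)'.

0.196098 (none)

Checks pass: Σm=0; 12 even; l₃=5∈[3,7].
(2·5+1)(2·2+1)(2·5+1) = 605
Δ: 2! 8! 2! / 13! → 1/38610
sum: t=0:+1/2880 t=1:−1/576 t=2:+1/2880 = -1/960
3j²(5 2 5; 0 0 0) = Δ·Π!·Σ² = 10/429  (sign +1)
sum: t=0:+1/80640 t=1:−1/10080 = -1/11520
3j²(5 2 5; -3 -1 4) = Δ·Π!·Σ² = 49/1430  (sign +1)
combine: 4πI² = 605·10/429·49/1430 = 245/507
take √, sign +1: I = 0.19609844
No selection rule forces the value: the integral is nonzero (none).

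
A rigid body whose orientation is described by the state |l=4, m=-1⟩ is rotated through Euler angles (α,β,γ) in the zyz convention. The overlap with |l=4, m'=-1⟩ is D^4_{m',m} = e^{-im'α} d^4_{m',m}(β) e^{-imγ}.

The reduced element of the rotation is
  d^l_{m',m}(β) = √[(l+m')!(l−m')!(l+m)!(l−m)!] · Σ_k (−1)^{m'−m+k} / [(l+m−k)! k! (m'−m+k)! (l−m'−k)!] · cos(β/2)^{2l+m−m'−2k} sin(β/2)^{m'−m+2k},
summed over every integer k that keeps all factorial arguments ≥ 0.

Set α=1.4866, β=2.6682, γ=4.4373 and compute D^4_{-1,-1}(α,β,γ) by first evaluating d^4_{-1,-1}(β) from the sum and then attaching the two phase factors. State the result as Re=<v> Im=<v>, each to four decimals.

Re=-0.3608 Im=0.1355

First d^4_{-1,-1}(β=2.6682), then the phase factors e^{-i(-1)α} and e^{-i(-1)γ}:
Half-angle: c=0.234492, s=0.972118. N=√(6·120·6·120)=720.000000
The bounds max(0,m−m')=0 and min(l+m,l−m')=3 give 4 terms
  k=0: (−1)^0·720.0000/(720)·0.2345^8·0.9721^0 = +0.000009
  k=1: (−1)^1·720.0000/(48)·0.2345^6·0.9721^2 = -0.002357
  k=2: (−1)^2·720.0000/(24)·0.2345^4·0.9721^4 = +0.081005
  k=3: (−1)^3·720.0000/(72)·0.2345^2·0.9721^6 = -0.464057
d^4_{-1,-1}(2.6682) = +0.000009 -0.002357 +0.081005 -0.464057 = -0.385399
D = (+0.084097+0.996458i)·(-0.385399)·(-0.271633-0.962401i) = -0.360791+0.135508i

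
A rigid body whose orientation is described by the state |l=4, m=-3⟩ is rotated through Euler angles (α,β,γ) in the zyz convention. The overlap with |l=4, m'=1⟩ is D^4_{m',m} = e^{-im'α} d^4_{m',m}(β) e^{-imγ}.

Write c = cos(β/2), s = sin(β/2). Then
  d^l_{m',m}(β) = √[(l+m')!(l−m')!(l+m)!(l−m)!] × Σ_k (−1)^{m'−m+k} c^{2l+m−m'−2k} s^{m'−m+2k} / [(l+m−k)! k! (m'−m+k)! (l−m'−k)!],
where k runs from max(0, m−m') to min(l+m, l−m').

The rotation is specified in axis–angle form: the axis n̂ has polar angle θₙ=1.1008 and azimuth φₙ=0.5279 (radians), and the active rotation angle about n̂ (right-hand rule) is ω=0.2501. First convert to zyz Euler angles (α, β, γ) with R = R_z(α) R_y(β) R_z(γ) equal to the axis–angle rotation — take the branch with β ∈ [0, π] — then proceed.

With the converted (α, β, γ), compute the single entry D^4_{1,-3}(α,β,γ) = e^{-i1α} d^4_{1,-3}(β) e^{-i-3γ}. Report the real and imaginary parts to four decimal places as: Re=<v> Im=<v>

Axis–angle → zyz. n̂ = (sinθₙcosφₙ, sinθₙsinφₙ, cosθₙ) = (+0.770198, +0.449102, +0.452883), ω = 0.2501.
R = I cosω + sinω [n̂]ₓ + (1−cosω) n̂n̂ᵀ gives
  R = [+0.987344, -0.101327, +0.122005; +0.122851, +0.975163, -0.184297; -0.100301, +0.196953, +0.975269]
β = atan2(√(R₁₃²+R₂₃²), R₃₃) = 0.222862; α = atan2(R₂₃, R₁₃) mod 2π = 5.297158; γ = atan2(R₃₂, −R₃₁) mod 2π = 1.099765
Split into d^4_{1,-3}(β=0.2229) × two z-phases.
Half-angle: c=0.993798, s=0.111200. N=√(120·6·1·5040)=1904.940944
k: max(0,(-3)−(1))=0 … min(4+(-3),4−(1))=1
  k=0: (−1)^4·1904.9409/(144)·0.9938^4·0.1112^4 = +0.001973
  k=1: (−1)^5·1904.9409/(240)·0.9938^2·0.1112^6 = -0.000015
d^4_{1,-3}(0.2229) = +0.001973 -0.000015 = +0.001958
Phases: e^{-i·(1)·5.2972}=+0.552007+0.833840i, e^{-i·(-3)·1.0998}=-0.987591-0.157050i ⇒ D=-0.000811-0.001782i

Re=-0.0008 Im=-0.0018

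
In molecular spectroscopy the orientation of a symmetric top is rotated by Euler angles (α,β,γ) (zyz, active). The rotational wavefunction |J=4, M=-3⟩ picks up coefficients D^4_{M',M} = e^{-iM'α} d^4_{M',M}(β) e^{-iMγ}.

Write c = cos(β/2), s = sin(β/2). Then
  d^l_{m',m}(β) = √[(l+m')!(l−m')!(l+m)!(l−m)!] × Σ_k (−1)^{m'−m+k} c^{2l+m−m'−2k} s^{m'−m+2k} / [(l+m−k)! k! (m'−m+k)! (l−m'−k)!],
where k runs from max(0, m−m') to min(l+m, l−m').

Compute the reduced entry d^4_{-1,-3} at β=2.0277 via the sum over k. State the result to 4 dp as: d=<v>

d^4_{-1,-3}(β=2.0277) via the finite sum:
Half-angle: c=0.528596, s=0.848873. N=√(6·120·1·5040)=1904.940944
k∈{0,1} keeps every argument non-negative
  k=0: (−1)^2·1904.9409/(240)·0.5286^6·0.8489^2 = +0.124768
  k=1: (−1)^3·1904.9409/(144)·0.5286^4·0.8489^4 = -0.536275
d^4_{-1,-3}(2.0277) = +0.124768 -0.536275 = -0.411507

d=-0.4115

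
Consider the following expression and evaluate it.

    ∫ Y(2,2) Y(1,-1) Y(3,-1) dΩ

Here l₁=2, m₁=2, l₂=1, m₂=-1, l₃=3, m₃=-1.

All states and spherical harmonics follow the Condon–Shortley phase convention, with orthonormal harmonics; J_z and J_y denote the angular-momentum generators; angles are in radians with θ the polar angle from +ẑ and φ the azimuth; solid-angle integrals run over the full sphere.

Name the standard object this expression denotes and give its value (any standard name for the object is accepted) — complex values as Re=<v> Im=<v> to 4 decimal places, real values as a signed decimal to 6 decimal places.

This is a Gaunt coefficient — the integral of a triple product of spherical harmonics over the sphere.
m-sum 0 ✓  L=6 even ✓  1≤3≤3 ✓
Π(2lᵢ+1) = 5×3×7 = 105
triangle coeff Δ(2,1,3) = 1/105
Σ_t [0,0]: t=0:+1/4 = 1/4
(3j)²=3/35 [(2 1 3; 0 0 0)], sign=-1
Σ_t [0,0]: t=0:+1/48 = 1/48
(3j)²=1/105 [(2 1 3; 2 -1 -1)], sign=+1
⇒ 4πI² = 3/35
I = (-1)√(3/35/(4π)) = -0.08258890

Gaunt coefficient, -0.082589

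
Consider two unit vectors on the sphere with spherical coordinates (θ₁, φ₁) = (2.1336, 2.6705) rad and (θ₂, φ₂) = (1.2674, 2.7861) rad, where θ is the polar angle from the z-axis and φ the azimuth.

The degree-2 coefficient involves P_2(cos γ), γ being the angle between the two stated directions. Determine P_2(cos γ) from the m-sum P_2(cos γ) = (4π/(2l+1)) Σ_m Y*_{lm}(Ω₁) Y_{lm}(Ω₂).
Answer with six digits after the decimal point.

Term-by-term m-sum for l=2 (normalisation 4π/5 = 2.513274):
  m=-2: (0.162475, -0.223490) × (0.266562, 0.229575) = (0.094617, -0.022274)  (running Σ = (0.094617, -0.022274))
  m=-1: (0.310649, -0.158226) × (-0.206495, -0.076665) = (-0.076278, 0.008857)  (running Σ = (0.018339, -0.013417))
  m=0: (-0.046029, -0.000000) × (-0.230937, 0.000000) = (0.010630, 0.000000)  (running Σ = (0.028969, -0.013417))
  m=1: (-0.310649, -0.158226) × (0.206495, -0.076665) = (-0.076278, -0.008857)  (running Σ = (-0.047309, -0.022274))
  m=2: (0.162475, 0.223490) × (0.266562, -0.229575) = (0.094617, 0.022274)  (running Σ = (0.047309, 0.000000))
Σ over m = (0.047309, 0.000000); ×(4π/5) → (0.118900, 0.000000). Real part: 0.118900

0.118900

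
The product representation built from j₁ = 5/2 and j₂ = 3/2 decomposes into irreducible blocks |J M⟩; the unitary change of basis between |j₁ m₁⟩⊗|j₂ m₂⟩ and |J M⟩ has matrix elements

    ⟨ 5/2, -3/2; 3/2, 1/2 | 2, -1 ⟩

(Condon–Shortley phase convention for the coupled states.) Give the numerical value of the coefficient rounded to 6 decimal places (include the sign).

triangle: 2!·3!·1!/7! = 12/5040
(j±m)!: 1!·4!·2!·1!·1!·3! = 288
prefactor² = (2J+1)·Δ·N² = 24/7
  k=1: −1/(1!·1!·3!·1!·0!·0!) = -1/6
  k=2: +1/(2!·0!·2!·0!·1!·1!) = 1/4
Σ = 1/12  ⇒  CG² = 24/7·(1/12)² = 1/42
CG = +√(1/42) = +0.154303

+0.154303  (= +√(1/42))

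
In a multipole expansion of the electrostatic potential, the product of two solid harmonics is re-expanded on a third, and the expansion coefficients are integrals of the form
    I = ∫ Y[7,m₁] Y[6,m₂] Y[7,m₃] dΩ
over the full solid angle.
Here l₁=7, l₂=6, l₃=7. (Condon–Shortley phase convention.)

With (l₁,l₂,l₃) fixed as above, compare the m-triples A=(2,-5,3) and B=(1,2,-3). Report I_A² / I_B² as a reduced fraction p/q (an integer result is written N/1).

Same 7,6,7: normalisation and zero-m 3j drop out of the ratio.
A: Δ: 6! 8! 6! / 21! → 1/2444321880; sum: t=0:+1/62208000 t=1:−1/49766400 = -1/248832000; 3j²(7 6 7; 2 -5 3) = Δ·Π!·Σ² = 21/20995  (sign -1)
B: Δ: 6! 8! 6! / 21! → 1/2444321880; sum: t=2:+1/19906560 t=3:−1/3110400 t=4:+1/3317760 t=5:−1/21772800 t=6:+1/1393459200 = -1/66355200; 3j²(7 6 7; 1 2 -3) = Δ·Π!·Σ² = 21/92378  (sign -1)
I_A²/I_B² = (21/20995)/(21/92378) = 22/5

22/5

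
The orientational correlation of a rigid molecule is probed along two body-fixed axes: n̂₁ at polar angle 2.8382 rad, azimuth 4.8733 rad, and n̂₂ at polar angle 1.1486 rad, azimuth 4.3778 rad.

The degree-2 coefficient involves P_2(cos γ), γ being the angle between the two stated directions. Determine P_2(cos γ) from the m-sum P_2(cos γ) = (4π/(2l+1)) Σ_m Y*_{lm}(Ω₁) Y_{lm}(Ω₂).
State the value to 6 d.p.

-0.465662

Summing Y*_{l m}(θ₁,φ₁)·Y_{l m}(θ₂,φ₂) over m ∈ [−2, 2]; prefactor 4π/(2·2+1) = 2.513274:
  m=-2: (-0.032708, -0.010905) × (-0.252097, -0.199388) = (0.006071, 0.009271)  (running Σ = (0.006071, 0.009271))
  m=-1: (-0.035290, 0.217420) × (-0.094825, 0.272753) = (-0.055955, -0.030242)  (running Σ = (-0.049884, -0.020972))
  m=0: (0.546330, -0.000000) × (-0.156522, 0.000000) = (-0.085513, 0.000000)  (running Σ = (-0.135397, -0.020972))
  m=1: (0.035290, 0.217420) × (0.094825, 0.272753) = (-0.055955, 0.030242)  (running Σ = (-0.191352, 0.009271))
  m=2: (-0.032708, 0.010905) × (-0.252097, 0.199388) = (0.006071, -0.009271)  (running Σ = (-0.185281, 0.000000))
Σ over m = (-0.185281, 0.000000); ×(4π/5) → (-0.465662, 0.000000). Real part: -0.465662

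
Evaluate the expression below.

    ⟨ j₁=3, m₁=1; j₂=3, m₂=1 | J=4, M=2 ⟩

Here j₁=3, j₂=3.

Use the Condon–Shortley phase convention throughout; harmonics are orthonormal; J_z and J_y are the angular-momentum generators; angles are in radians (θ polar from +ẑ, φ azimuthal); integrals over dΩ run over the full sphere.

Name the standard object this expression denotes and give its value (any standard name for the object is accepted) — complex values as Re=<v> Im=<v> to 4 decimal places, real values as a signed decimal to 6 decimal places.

This is a Clebsch–Gordan (vector-coupling) coefficient.
√[9·2!4!4!/11! · 4!2!4!2!6!2!] = √(331776/385)
  +(−1)^0/∏(0,2,2,4,2,0)! = 1/192  (running 1/192)
  +(−1)^1/∏(1,1,1,3,3,1)! = -1/36  (running -13/576)
  +(−1)^2/∏(2,0,0,2,4,2)! = 1/192  (running -5/288)
⟨..|..⟩ = √(331776/385)·(-5/288) = -0.509647

Clebsch–Gordan coefficient, −√(20/77) ≈ -0.509647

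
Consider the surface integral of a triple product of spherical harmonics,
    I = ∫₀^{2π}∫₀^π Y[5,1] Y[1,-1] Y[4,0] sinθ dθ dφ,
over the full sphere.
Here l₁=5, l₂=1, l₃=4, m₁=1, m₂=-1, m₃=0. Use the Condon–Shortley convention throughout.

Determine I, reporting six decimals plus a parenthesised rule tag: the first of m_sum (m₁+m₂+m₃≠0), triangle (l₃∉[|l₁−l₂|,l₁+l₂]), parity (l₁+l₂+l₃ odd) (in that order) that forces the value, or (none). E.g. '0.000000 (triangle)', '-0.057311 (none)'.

-0.190188 (none)

Rules hold: Σm=0, L=10 even, 4≤4≤6.
N = 11·3·9 = 297
Δ = 2!·8!·0!/11! = 1/495
Racah Σ t=1..1: t=1:−1/576 = -1/576
⇒ 3j(5 1 4; 0 0 0)² = 5/99, sgn -1
Racah Σ t=0..0: t=0:+1/1152 = 1/1152
⇒ 3j(5 1 4; 1 -1 0)² = 1/33, sgn +1
4πI² = N·(3j₀)²·(3jₘ)² = 5/11
I = -1·√(0.454545/4π) = -0.19018827
No selection rule forces the value: the integral is nonzero (none).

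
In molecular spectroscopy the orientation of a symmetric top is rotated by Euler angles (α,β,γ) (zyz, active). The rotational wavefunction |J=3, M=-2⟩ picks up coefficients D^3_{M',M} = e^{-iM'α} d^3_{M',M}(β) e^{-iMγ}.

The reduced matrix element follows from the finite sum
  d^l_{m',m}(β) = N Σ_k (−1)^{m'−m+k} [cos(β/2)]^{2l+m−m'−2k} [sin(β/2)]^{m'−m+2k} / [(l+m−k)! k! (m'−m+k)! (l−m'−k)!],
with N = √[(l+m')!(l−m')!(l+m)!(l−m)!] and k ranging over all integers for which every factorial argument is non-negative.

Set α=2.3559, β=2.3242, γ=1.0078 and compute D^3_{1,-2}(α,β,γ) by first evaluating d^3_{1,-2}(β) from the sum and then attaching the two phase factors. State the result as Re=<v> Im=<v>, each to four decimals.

Re=0.4817 Im=-0.1705

D^3_{1,-2}(2.3559,2.3242,1.0078) = e^{-i·1·2.3559}·d^3_{1,-2}(2.3242)·e^{-i·-2·1.0078}. Compute d first:
Half-angle: c=0.397413, s=0.917640. N=√(24·2·1·120)=75.894664
k∈{0,1} keeps every argument non-negative
  k=0: (−1)^3·75.8947/(12)·0.3974^3·0.9176^3 = -0.306743
  k=1: (−1)^4·75.8947/(24)·0.3974^1·0.9176^5 = +0.817718
d^3_{1,-2}(2.3242) = -0.306743 +0.817718 = +0.510975
Attach z-rotation phases: D = e^{-i(1)(2.3559)}·(+0.510975)·e^{-i(-2)(1.0078)} = +0.481673-0.170548i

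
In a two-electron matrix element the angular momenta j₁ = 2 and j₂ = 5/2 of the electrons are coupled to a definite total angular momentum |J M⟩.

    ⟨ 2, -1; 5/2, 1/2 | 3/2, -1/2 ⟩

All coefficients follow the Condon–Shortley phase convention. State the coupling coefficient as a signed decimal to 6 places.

√[4·3!1!2!/7! · 1!3!3!2!1!2!] = √(48/35)
  +(−1)^2/∏(2,1,1,1,0,1)! = 1/2  (running 1/2)
  +(−1)^3/∏(3,0,0,0,1,2)! = -1/12  (running 5/12)
⟨..|..⟩ = √(48/35)·(5/12) = +0.487950

+0.487950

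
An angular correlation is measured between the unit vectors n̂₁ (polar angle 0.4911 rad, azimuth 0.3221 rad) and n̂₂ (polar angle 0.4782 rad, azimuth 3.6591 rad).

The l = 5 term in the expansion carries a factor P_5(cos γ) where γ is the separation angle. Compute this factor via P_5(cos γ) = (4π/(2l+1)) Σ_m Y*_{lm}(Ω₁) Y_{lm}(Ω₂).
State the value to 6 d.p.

Expand P_5 via completeness: Σ_{m} conj(Y_{5,m}) at Ω₁ times Y_{5,m} at Ω₂ —
  term(m=-5) = -0.00006 + 0.00009j   from Y*(Ω₁)=-0.00043 + 0.01082j, Y(Ω₂)=0.00815 + 0.00504j
  term(m=-4) = 0.00266 - 0.00264j   from Y*(Ω₁)=0.01784 + 0.06148j, Y(Ω₂)=-0.02798 - 0.05130j
  term(m=-3) = -0.03725 + 0.02474j   from Y*(Ω₁)=0.12370 + 0.17908j, Y(Ω₂)=-0.00375 + 0.20541j
  term(m=-2) = 0.17811 - 0.07338j   from Y*(Ω₁)=0.35420 + 0.26604j, Y(Ω₂)=0.22199 - 0.37391j
  term(m=-1) = -0.18494 + 0.03661j   from Y*(Ω₁)=0.40281 + 0.13443j, Y(Ω₂)=-0.38584 + 0.21964j
  term(m=+0) = 0.01481 + 0.00000j   from Y*(Ω₁)=-0.13803 + 0.00000j, Y(Ω₂)=-0.10733 + 0.00000j
  term(m=+1) = -0.18494 - 0.03661j   from Y*(Ω₁)=-0.40281 + 0.13443j, Y(Ω₂)=0.38584 + 0.21964j
  term(m=+2) = 0.17811 + 0.07338j   from Y*(Ω₁)=0.35420 - 0.26604j, Y(Ω₂)=0.22199 + 0.37391j
  term(m=+3) = -0.03725 - 0.02474j   from Y*(Ω₁)=-0.12370 + 0.17908j, Y(Ω₂)=0.00375 + 0.20541j
  term(m=+4) = 0.00266 + 0.00264j   from Y*(Ω₁)=0.01784 - 0.06148j, Y(Ω₂)=-0.02798 + 0.05130j
  term(m=+5) = -0.00006 - 0.00009j   from Y*(Ω₁)=0.00043 + 0.01082j, Y(Ω₂)=-0.00815 + 0.00504j
Total Σ_m = -0.06817 + 0.00000j. Multiply by 1.142397: -0.07787 + 0.00000j. P_5(cos γ) = -0.077874

-0.077874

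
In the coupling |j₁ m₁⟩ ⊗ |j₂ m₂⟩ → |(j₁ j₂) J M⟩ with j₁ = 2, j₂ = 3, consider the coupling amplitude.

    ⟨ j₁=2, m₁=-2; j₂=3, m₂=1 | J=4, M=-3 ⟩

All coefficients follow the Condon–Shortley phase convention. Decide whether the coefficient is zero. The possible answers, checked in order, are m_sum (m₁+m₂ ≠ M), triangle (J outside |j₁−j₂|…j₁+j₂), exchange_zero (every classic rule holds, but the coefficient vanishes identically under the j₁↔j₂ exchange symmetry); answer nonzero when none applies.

m_sum

m-sum: m₁+m₂ = -2+1 = -1, M = -3  ✗ ⇒ coefficient is 0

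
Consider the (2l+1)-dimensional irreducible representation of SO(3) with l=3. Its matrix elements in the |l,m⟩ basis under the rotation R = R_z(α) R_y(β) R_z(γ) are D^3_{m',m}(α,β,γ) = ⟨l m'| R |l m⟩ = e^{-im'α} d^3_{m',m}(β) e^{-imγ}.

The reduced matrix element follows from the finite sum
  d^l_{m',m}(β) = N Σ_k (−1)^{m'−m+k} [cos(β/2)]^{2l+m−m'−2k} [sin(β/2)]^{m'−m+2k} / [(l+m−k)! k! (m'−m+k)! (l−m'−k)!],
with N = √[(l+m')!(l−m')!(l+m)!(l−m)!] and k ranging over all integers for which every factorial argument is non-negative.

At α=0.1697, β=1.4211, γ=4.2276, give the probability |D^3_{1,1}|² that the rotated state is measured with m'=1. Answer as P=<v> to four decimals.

P=0.0961

Split into d^3_{1,1}(β=1.4211) × two z-phases.
Half-angle: c=0.758003, s=0.652251. N=√(24·2·24·2)=48.000000
The bounds max(0,m−m')=0 and min(l+m,l−m')=2 give 3 terms
  k=0: (−1)^0·48.0000/(48)·0.7580^6·0.6523^0 = +0.189682
  k=1: (−1)^1·48.0000/(6)·0.7580^4·0.6523^2 = -1.123579
  k=2: (−1)^2·48.0000/(8)·0.7580^2·0.6523^4 = +0.623953
d^3_{1,1}(1.4211) = +0.189682 -1.123579 +0.623953 = -0.309944
|D^3_{1,1}|² = |d^3_{1,1}(β)|² = (-0.309944)² = 0.096065 (the z-rotation phases have unit modulus)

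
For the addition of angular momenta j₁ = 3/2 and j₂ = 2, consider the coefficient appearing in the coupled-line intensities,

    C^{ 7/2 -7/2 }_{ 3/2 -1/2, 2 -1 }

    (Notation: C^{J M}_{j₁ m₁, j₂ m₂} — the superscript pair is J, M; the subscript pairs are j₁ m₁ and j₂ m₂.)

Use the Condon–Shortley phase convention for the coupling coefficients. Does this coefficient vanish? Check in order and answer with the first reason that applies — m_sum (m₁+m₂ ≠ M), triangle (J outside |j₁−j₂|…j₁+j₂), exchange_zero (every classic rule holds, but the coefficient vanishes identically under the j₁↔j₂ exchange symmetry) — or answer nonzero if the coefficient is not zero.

m-sum: m₁+m₂ = -1/2+(-1) = -3/2, M = -7/2  ✗ ⇒ coefficient is 0

m_sum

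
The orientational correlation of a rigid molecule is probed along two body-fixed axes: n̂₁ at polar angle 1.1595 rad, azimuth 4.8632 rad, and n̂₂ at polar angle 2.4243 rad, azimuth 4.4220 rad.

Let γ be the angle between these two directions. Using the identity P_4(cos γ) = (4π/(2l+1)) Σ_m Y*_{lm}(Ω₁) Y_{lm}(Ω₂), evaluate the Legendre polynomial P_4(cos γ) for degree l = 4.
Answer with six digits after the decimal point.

Expand P_4 via completeness: Σ_{m} conj(Y_{4,m}) at Ω₁ times Y_{4,m} at Ω₂ —
  [-4]  conj(Y_{4,-4})(Ω₁) = +0.257238+0.177214i ; Y_{4,-4}(Ω₂) = +0.032878+0.075804i ; Δ = -0.004976+0.025326i
  [-3]  conj(Y_{4,-3})(Ω₁) = -0.168465+0.346594i ; Y_{4,-3}(Ω₂) = -0.204982+0.172524i ; Δ = -0.025263-0.100110i
  [-2]  conj(Y_{4,-2})(Ω₁) = -0.031900-0.009925i ; Y_{4,-2}(Ω₂) = -0.359556-0.235970i ; Δ = +0.009128+0.011096i
  [-1]  conj(Y_{4,-1})(Ω₁) = -0.048997+0.322422i ; Y_{4,-1}(Ω₂) = +0.065441-0.218987i ; Δ = +0.067400+0.031829i
  [+0]  conj(Y_{4,0})(Ω₁) = -0.095309-0.000000i ; Y_{4,0}(Ω₂) = -0.290824+0.000000i ; Δ = +0.027718+0.000000i
  [+1]  conj(Y_{4,1})(Ω₁) = +0.048997+0.322422i ; Y_{4,1}(Ω₂) = -0.065441-0.218987i ; Δ = +0.067400-0.031829i
  [+2]  conj(Y_{4,2})(Ω₁) = -0.031900+0.009925i ; Y_{4,2}(Ω₂) = -0.359556+0.235970i ; Δ = +0.009128-0.011096i
  [+3]  conj(Y_{4,3})(Ω₁) = +0.168465+0.346594i ; Y_{4,3}(Ω₂) = +0.204982+0.172524i ; Δ = -0.025263+0.100110i
  [+4]  conj(Y_{4,4})(Ω₁) = +0.257238-0.177214i ; Y_{4,4}(Ω₂) = +0.032878-0.075804i ; Δ = -0.004976-0.025326i
Σ over m = +0.120295+0.000000i; ×(4π/9) → +0.167963+0.000000i. Real part: 0.167963

0.167963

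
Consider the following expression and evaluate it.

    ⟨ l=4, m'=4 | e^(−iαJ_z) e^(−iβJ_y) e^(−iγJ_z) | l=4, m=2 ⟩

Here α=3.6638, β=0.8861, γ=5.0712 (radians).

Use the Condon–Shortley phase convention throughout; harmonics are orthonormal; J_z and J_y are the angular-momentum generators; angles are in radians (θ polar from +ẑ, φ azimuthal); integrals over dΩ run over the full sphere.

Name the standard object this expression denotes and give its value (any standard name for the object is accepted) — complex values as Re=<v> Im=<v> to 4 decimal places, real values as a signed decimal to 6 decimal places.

Wigner D-matrix element, Re=0.4994 Im=0.1739

This is a Wigner D-matrix element — the rotation-matrix element ⟨l m'| R(α,β,γ) |l m⟩ in the angular-momentum basis.
Split into d^4_{4,2}(β=0.8861) × two z-phases.
Half-angle: c=0.903448, s=0.428697. N=√(40320·1·720·2)=7619.763776
The bounds max(0,m−m')=0 and min(l+m,l−m')=0 give 1 term
  k=0: (−1)^2·7619.7638/(1440)·0.9034^6·0.4287^2 = +0.528810
d^4_{4,2}(0.8861) = +0.528810
Phases: e^{-i·(4)·3.6638}=-0.495172-0.868795i, e^{-i·(2)·5.0712}=-0.753372+0.657595i ⇒ D=+0.499389+0.173927i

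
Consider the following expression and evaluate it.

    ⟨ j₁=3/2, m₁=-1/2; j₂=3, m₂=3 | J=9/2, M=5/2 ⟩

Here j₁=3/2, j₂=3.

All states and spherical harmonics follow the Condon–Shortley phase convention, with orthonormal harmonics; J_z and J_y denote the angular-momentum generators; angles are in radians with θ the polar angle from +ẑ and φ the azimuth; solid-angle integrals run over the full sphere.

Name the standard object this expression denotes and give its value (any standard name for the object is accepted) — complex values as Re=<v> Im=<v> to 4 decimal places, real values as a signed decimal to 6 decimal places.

Clebsch–Gordan coefficient, +√(1/12) ≈ +0.288675

This is a Clebsch–Gordan (vector-coupling) coefficient.
√[10·0!3!6!/10! · 1!2!6!0!7!2!] = √(172800)
  +(−1)^0/∏(0,0,2,6,1,0)! = 1/1440  (running 1/1440)
⟨..|..⟩ = √(172800)·(1/1440) = +0.288675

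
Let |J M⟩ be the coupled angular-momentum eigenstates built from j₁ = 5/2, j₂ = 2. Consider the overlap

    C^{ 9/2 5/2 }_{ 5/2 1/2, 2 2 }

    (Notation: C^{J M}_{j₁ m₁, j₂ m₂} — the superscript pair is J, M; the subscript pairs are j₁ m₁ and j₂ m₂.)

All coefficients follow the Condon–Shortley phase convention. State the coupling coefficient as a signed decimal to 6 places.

+√(5/18) = +0.527046

triangle: 0!*5!*4!/10! = 2880/3628800
(j±m)!: 3!*2!*4!*0!*7!*2! = 2903040
prefactor² = (2J+1)*Δ*N² = 23040
  k=0: +1/(0!*0!*2!*4!*3!*0!) = 1/288
Σ = 1/288  ⇒  CG² = 23040*(1/288)² = 5/18
CG = +√(5/18) = +0.527046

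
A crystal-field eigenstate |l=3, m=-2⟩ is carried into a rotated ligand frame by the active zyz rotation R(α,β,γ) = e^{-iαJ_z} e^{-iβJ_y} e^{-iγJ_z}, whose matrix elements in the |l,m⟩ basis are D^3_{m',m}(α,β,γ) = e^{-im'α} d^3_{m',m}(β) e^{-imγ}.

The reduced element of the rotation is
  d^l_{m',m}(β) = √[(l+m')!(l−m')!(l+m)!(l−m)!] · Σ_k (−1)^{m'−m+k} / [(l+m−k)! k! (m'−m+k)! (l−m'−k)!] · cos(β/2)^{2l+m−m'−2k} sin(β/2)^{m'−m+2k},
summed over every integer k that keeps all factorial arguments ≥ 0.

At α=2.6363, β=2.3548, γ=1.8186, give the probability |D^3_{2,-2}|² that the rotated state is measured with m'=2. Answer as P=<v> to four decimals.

P=0.0074

D^3_{2,-2}(2.6363,2.3548,1.8186) = e^{-i·2·2.6363}·d^3_{2,-2}(2.3548)·e^{-i·-2·1.8186}. Compute d first:
Half-angle: c=0.383328, s=0.923612. N=√(120·1·1·120)=120.000000
k∈{0,1} keeps every argument non-negative
  k=0: (−1)^4·120.0000/(24)·0.3833^2·0.9236^4 = +0.534649
  k=1: (−1)^5·120.0000/(120)·0.3833^0·0.9236^6 = -0.620782
d^3_{2,-2}(2.3548) = +0.534649 -0.620782 = -0.086132
|D^3_{2,-2}|² = |d^3_{2,-2}(β)|² = (-0.086132)² = 0.007419 (the z-rotation phases have unit modulus)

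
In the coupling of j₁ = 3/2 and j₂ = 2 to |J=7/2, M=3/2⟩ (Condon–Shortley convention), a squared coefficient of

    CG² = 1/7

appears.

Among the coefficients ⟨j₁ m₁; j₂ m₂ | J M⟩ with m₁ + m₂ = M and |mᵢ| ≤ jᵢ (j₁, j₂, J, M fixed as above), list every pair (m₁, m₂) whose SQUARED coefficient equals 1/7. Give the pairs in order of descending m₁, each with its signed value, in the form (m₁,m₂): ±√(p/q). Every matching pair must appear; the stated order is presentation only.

(-1/2,2): +√(1/7)

Admissible pairs with m₁+m₂ = M = 3/2: (-1/2,2), (1/2,1), (3/2,0)
  (m₁,m₂)=(3/2,0): CG² = 2/7, CG = +√(2/7)
  (m₁,m₂)=(1/2,1): CG² = 4/7, CG = +√(4/7)
  (m₁,m₂)=(-1/2,2): CG² = 1/7, CG = +√(1/7)   ← matches the target
Pairs with CG² = 1/7: (-1/2,2): +√(1/7)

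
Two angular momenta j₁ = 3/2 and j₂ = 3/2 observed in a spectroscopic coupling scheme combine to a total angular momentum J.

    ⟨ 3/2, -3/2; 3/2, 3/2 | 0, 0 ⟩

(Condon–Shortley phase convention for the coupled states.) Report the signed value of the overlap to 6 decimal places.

triangle: 3!*0!*0!/4! = 6/24
(j±m)!: 0!*3!*3!*0!*0!*0! = 36
prefactor² = (2J+1)*Δ*N² = 9
  k=3: −1/(3!*0!*0!*0!*0!*0!) = -1/6
Σ = -1/6  ⇒  CG² = 9*(-1/6)² = 1/4
CG = −√(1/4) = -0.500000

−√(1/4) = -0.500000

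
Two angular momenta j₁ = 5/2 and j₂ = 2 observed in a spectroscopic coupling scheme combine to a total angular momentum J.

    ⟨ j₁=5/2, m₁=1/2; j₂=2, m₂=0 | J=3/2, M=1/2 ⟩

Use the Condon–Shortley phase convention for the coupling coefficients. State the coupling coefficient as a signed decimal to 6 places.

triangle: 3!*2!*1!/7! = 12/5040
(j±m)!: 3!*2!*2!*2!*2!*1! = 96
prefactor² = (2J+1)*Δ*N² = 32/35
  k=1: −1/(1!*2!*1!*1!*1!*0!) = -1/2
  k=2: +1/(2!*1!*0!*0!*2!*1!) = 1/4
Σ = -1/4  ⇒  CG² = 32/35*(-1/4)² = 2/35
CG = −√(2/35) = -0.239046

-0.239046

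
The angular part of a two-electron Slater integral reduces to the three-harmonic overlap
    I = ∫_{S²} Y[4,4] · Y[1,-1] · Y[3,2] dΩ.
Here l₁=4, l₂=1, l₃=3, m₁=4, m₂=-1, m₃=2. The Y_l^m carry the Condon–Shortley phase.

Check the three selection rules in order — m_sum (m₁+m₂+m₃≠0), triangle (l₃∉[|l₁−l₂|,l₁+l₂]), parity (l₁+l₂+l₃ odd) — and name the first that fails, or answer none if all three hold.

m₁+m₂+m₃ = 4 − 1 + 2 = 5  ✗
triangle: |4−1|=3 ≤ l₃=3 ≤ 4+1=5
parity: l₁+l₂+l₃ = 8 is even

m_sum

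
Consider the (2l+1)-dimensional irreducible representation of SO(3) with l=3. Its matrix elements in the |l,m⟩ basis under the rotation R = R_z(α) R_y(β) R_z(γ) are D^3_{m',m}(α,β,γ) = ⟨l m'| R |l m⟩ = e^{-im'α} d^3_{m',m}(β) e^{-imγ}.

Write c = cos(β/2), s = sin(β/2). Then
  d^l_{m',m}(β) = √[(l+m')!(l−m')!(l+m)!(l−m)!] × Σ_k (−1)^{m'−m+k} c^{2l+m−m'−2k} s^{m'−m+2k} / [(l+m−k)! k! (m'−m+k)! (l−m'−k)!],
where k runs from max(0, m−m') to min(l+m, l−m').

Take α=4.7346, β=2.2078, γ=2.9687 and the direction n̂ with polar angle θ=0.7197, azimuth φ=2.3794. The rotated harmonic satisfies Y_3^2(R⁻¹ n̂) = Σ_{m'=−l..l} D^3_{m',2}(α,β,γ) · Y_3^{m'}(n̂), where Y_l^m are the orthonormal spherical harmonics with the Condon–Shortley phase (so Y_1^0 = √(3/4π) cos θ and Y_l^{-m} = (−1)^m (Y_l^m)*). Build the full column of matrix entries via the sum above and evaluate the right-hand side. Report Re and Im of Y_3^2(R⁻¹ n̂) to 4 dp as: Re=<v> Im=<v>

Re=0.1742 Im=-0.2100

Need the full column D^3_{m',2} for m'=−3..3 at α=4.7346, β=2.2078, γ=2.9687.
cos(β/2)=0.450117, sin(β/2)=0.892970
d^3_{-3,2}: single k=5 term ⇒ +0.626014;  D = -0.250923+0.573526i
d^3_{-2,2}: k∈[4..5] ⇒ +0.644121 -0.507014 = +0.137107;  D = -0.126801-0.052153i
d^3_{-1,2}: k∈[3..4] ⇒ +0.410692 -0.808181 = -0.397489;  D = -0.142995+0.370877i
d^3_{0,2}: k∈[2..3] ⇒ +0.179282 -0.705599 = -0.526318;  D = -0.495165-0.178388i
d^3_{1,2}: k∈[1..2] ⇒ +0.052175 -0.410692 = -0.358517;  D = +0.113993-0.339912i
d^3_{2,2}: k∈[0..1] ⇒ +0.008317 -0.163661 = -0.155344;  D = +0.148343+0.046110i
d^3_{3,2}: single k=0 term ⇒ -0.040415;  D = -0.011136+0.038850i
Y_3^{m'}(θ=0.7197,φ=2.3794) and Σ D·Y over m':
  (-0.2509+0.5735i)·(+0.0784-0.0902i)  (-0.1268-0.0522i)·(+0.0155+0.3336i)  (-0.1430+0.3709i)·(-0.2816-0.2688i)  (-0.4952-0.1784i)·(-0.0484+0.0000i)  (+0.1140-0.3399i)·(+0.2816-0.2688i)  (+0.1483+0.0461i)·(+0.0155-0.3336i)  (-0.0111+0.0389i)·(-0.0784-0.0902i)
Y_3^2(R⁻¹ n̂) = +0.174181-0.210047i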